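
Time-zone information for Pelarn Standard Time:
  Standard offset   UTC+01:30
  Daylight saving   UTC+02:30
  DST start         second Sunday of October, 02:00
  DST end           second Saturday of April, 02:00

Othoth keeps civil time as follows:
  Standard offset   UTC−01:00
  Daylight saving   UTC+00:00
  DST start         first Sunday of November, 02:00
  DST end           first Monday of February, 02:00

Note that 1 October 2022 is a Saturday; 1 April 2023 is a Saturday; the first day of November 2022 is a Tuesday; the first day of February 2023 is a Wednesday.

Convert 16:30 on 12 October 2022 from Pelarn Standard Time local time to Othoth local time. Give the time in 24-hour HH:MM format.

13:00

1 October 2022 is a Saturday, so the first Sunday is October 2 and the second is October 9.
1 April 2023 is a Saturday, so the first Saturday is April 1 and the second is April 8.
12 October 2022 falls between 9 October 2022 and 8 April 2023, so daylight saving is in effect and Pelarn Standard Time is at UTC+02:30.
16:30 Pelarn Standard Time − 2h30m = 14:00 UTC.
1 November 2022 is a Tuesday, so the first Sunday is November 6.
1 February 2023 is a Wednesday, so the first Monday is February 6.
At the standard offset (UTC−01:00), 14:00 UTC − 1h = 13:00 Othoth standard time.
The standard-time date in Othoth, 12 October 2022, does not fall between 6 November 2022 and 6 February 2023, so daylight saving is not in effect and Othoth is at UTC−01:00.
14:00 UTC − 1h = 13:00 Othoth.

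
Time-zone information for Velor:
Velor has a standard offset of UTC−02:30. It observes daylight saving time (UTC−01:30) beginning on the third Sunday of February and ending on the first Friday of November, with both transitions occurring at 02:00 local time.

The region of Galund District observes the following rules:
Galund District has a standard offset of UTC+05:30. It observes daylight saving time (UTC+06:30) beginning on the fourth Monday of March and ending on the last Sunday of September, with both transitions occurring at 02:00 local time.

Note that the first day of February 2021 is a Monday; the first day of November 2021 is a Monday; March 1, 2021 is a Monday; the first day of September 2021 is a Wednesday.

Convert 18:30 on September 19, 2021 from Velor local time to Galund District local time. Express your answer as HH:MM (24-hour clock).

1 February 2021 is a Monday, so the first Sunday is February 7 and the third is February 21.
1 November 2021 is a Monday, so the first Friday is November 5.
September 19, 2021 falls between 21 February and 5 November, so daylight saving is in effect and Velor is at UTC−01:30.
18:30 Velor + 1h30m = 20:00 UTC.
1 March 2021 is a Monday, so the first Monday is March 1 and the fourth is March 22.
1 September 2021 is a Wednesday, so Sundays fall on 5, 12, 19, 26; the last is September 26.
At the standard offset (UTC+05:30), 20:00 UTC + 5h30m = 01:30 Galund District standard time (rolling into the next day, 20 September 2021).
Daylight saving runs 22 March – 26 September; the standard-time date in Galund District, September 20, 2021, is inside that window, so Galund District is at UTC+06:30.
20:00 UTC + 6h30m = 02:30 Galund District (rolling into the next day, 20 September 2021).

02:30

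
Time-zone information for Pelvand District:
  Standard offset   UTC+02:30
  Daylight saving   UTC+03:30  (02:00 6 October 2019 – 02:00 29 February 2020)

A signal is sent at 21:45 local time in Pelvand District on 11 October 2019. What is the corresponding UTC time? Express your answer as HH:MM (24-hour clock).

11 October 2019 lies within the daylight-saving period (6 October 2019 – 29 February 2020), so Pelvand District is on daylight time, UTC+03:30.
21:45 local − 3h30m = 18:15 UTC.

18:15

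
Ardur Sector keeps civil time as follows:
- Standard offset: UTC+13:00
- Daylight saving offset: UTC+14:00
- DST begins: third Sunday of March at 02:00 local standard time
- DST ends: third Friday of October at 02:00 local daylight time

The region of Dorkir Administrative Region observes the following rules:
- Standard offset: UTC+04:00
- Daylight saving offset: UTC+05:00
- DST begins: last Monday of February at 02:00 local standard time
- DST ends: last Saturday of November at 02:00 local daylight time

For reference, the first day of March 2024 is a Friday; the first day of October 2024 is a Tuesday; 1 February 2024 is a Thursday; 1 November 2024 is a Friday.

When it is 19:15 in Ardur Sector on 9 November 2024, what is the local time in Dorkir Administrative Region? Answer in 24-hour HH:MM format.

1 March 2024 is a Friday, so the first Sunday is March 3 and the third is March 17.
1 October 2024 is a Tuesday, so the first Friday is October 4 and the third is October 18.
9 November 2024 does not fall between 17 March and 18 October, so daylight saving is not in effect and Ardur Sector is at UTC+13:00.
19:15 Ardur Sector − 13h = 06:15 UTC.
1 February 2024 is a Thursday, so Mondays fall on 5, 12, 19, 26; the last is February 26.
1 November 2024 is a Friday, so Saturdays fall on 2, 9, 16, 23, 30; the last is November 30.
At the standard offset (UTC+04:00), 06:15 UTC + 4h = 10:15 Dorkir Administrative Region standard time.
The standard-time date in Dorkir Administrative Region, 9 November 2024, lies within the daylight-saving period (26 February – 30 November), so Dorkir Administrative Region is on daylight time, UTC+05:00.
06:15 UTC + 5h = 11:15 Dorkir Administrative Region.

11:15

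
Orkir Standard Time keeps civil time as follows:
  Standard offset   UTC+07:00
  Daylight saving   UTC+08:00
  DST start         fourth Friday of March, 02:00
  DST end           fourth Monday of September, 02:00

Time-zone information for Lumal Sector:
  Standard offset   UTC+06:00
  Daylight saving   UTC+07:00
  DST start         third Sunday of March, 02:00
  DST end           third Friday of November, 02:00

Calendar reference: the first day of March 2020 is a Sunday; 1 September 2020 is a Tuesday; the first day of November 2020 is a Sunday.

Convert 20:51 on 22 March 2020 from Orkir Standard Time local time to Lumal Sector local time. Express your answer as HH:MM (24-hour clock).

20:51

1 March 2020 is a Sunday, so the first Friday is March 6 and the fourth is March 27.
1 September 2020 is a Tuesday, so the first Monday is September 7 and the fourth is September 28.
Daylight saving runs 27 March – 28 September; 22 March 2020 is outside that window, so Orkir Standard Time is on standard time at UTC+07:00.
20:51 Orkir Standard Time − 7h = 13:51 UTC.
1 March 2020 is a Sunday, so the first Sunday is March 1 and the third is March 15.
1 November 2020 is a Sunday, so the first Friday is November 6 and the third is November 20.
At the standard offset (UTC+06:00), 13:51 UTC + 6h = 19:51 Lumal Sector standard time.
The standard-time date in Lumal Sector, 22 March 2020, falls between 15 March and 20 November, so daylight saving is in effect and Lumal Sector is at UTC+07:00.
13:51 UTC + 7h = 20:51 Lumal Sector.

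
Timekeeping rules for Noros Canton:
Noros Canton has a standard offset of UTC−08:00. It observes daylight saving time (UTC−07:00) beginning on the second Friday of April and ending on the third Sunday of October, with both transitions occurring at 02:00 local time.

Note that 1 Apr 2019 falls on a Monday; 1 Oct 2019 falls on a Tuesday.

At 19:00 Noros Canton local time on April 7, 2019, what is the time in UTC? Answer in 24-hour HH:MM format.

03:00

1 April 2019 is a Monday, so the first Friday is April 5 and the second is April 12.
1 October 2019 is a Tuesday, so the first Sunday is October 6 and the third is October 20.
April 7, 2019 does not fall between 12 April and 20 October, so daylight saving is not in effect and Noros Canton is at UTC−08:00.
19:00 local + 8h = 03:00 UTC (rolling into the next day, 8 April 2019).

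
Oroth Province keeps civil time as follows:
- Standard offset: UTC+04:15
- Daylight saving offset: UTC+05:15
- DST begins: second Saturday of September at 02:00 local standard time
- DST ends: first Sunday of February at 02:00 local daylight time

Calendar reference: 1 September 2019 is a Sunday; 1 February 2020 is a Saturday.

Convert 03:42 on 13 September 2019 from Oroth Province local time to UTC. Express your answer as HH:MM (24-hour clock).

23:27

1 September 2019 is a Sunday, so the first Saturday is September 7 and the second is September 14.
1 February 2020 is a Saturday, so the first Sunday is February 2.
13 September 2019 does not fall between 14 September 2019 and 2 February 2020, so daylight saving is not in effect and Oroth Province is at UTC+04:15.
03:42 local − 4h15m = 23:27 UTC (rolling into the previous day, 12 September 2019).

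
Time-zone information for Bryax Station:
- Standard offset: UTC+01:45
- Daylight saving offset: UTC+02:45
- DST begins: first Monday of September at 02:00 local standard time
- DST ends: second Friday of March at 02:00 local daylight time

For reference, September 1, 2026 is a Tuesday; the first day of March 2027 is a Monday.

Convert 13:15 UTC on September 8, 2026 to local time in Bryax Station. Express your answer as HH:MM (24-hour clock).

16:00

1 September 2026 is a Tuesday, so the first Monday is September 7.
1 March 2027 is a Monday, so the first Friday is March 5 and the second is March 12.
At the standard offset (UTC+01:45), 13:15 UTC + 1h45m = 15:00 Bryax Station standard time.
The standard-time date in Bryax Station, September 8, 2026, lies within the daylight-saving period (7 September 2026 – 12 March 2027), so Bryax Station is on daylight time, UTC+02:45.
13:15 UTC + 2h45m = 16:00 local.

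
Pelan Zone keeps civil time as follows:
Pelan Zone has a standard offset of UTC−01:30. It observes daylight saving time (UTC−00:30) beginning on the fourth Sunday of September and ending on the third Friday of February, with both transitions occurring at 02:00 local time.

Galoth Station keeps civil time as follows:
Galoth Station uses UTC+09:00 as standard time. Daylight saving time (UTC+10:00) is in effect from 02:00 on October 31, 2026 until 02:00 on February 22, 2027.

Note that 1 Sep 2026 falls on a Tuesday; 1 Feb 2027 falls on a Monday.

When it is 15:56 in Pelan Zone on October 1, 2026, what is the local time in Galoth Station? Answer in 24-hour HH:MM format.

01:26

1 September 2026 is a Tuesday, so the first Sunday is September 6 and the fourth is September 27.
1 February 2027 is a Monday, so the first Friday is February 5 and the third is February 19.
Daylight saving runs 27 September 2026 – 19 February 2027; October 1, 2026 is inside that window, so Pelan Zone is at UTC−00:30.
15:56 Pelan Zone + 0h30m = 16:26 UTC.
At the standard offset (UTC+09:00), 16:26 UTC + 9h = 01:26 Galoth Station standard time (rolling into the next day, 2 October 2026).
The standard-time date in Galoth Station, October 2, 2026, does not fall between 31 October 2026 and 22 February 2027, so daylight saving is not in effect and Galoth Station is at UTC+09:00.
16:26 UTC + 9h = 01:26 Galoth Station (rolling into the next day, 2 October 2026).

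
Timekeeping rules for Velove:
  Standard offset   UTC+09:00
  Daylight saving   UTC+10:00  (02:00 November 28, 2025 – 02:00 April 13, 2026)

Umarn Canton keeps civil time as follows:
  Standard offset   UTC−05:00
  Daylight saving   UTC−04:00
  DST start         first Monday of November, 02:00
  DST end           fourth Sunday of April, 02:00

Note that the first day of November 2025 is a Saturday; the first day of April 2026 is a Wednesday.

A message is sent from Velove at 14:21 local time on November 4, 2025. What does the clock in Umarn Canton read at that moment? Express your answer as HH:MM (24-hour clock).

Daylight saving runs 28 November 2025 – 13 April 2026; November 4, 2025 is outside that window, so Velove is on standard time at UTC+09:00.
14:21 Velove − 9h = 05:21 UTC.
1 November 2025 is a Saturday, so the first Monday is November 3.
1 April 2026 is a Wednesday, so the first Sunday is April 5 and the fourth is April 26.
At the standard offset (UTC−05:00), 05:21 UTC − 5h = 00:21 Umarn Canton standard time.
The standard-time date in Umarn Canton, November 4, 2025, lies within the daylight-saving period (3 November 2025 – 26 April 2026), so Umarn Canton is on daylight time, UTC−04:00.
05:21 UTC − 4h = 01:21 Umarn Canton.

01:21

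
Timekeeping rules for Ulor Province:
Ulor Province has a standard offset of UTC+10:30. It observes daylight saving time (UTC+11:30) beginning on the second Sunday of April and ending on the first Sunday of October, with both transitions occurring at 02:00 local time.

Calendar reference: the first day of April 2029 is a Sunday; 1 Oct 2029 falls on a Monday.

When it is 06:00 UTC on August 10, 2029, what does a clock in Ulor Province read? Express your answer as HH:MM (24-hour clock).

17:30

1 April 2029 is a Sunday, so the first Sunday is April 1 and the second is April 8.
1 October 2029 is a Monday, so the first Sunday is October 7.
At the standard offset (UTC+10:30), 06:00 UTC + 10h30m = 16:30 Ulor Province standard time.
Daylight saving runs 8 April – 7 October; the standard-time date in Ulor Province, August 10, 2029, is inside that window, so Ulor Province is at UTC+11:30.
06:00 UTC + 11h30m = 17:30 local.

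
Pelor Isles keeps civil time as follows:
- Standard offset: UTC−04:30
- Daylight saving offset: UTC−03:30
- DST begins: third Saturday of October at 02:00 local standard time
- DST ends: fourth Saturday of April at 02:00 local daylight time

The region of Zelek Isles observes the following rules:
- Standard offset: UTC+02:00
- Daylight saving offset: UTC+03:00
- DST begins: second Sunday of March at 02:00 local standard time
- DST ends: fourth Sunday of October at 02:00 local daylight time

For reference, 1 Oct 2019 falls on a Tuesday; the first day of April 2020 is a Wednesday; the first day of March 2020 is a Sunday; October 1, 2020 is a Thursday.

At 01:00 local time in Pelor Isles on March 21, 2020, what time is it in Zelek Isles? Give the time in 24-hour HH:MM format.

1 October 2019 is a Tuesday, so the first Saturday is October 5 and the third is October 19.
1 April 2020 is a Wednesday, so the first Saturday is April 4 and the fourth is April 25.
March 21, 2020 falls between 19 October 2019 and 25 April 2020, so daylight saving is in effect and Pelor Isles is at UTC−03:30.
01:00 Pelor Isles + 3h30m = 04:30 UTC.
1 March 2020 is a Sunday, so the first Sunday is March 1 and the second is March 8.
1 October 2020 is a Thursday, so the first Sunday is October 4 and the fourth is October 25.
At the standard offset (UTC+02:00), 04:30 UTC + 2h = 06:30 Zelek Isles standard time.
The standard-time date in Zelek Isles, March 21, 2020, lies within the daylight-saving period (8 March – 25 October), so Zelek Isles is on daylight time, UTC+03:00.
04:30 UTC + 3h = 07:30 Zelek Isles.

07:30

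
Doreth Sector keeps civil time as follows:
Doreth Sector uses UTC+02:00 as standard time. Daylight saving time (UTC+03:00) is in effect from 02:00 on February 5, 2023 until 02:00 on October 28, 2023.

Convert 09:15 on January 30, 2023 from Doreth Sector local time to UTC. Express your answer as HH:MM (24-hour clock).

Daylight saving runs 5 February – 28 October; January 30, 2023 is outside that window, so Doreth Sector is on standard time at UTC+02:00.
09:15 local − 2h = 07:15 UTC.

07:15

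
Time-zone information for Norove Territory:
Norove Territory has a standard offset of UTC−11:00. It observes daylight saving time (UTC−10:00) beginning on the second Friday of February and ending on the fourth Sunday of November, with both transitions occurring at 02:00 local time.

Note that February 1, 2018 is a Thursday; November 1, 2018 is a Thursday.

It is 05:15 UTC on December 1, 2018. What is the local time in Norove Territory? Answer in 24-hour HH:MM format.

18:15

1 February 2018 is a Thursday, so the first Friday is February 2 and the second is February 9.
1 November 2018 is a Thursday, so the first Sunday is November 4 and the fourth is November 25.
At the standard offset (UTC−11:00), 05:15 UTC − 11h = 18:15 Norove Territory standard time (rolling into the previous day, 30 November 2018).
The standard-time date in Norove Territory, November 30, 2018, does not fall between 9 February and 25 November, so daylight saving is not in effect and Norove Territory is at UTC−11:00.
05:15 UTC − 11h = 18:15 local (rolling into the previous day, 30 November 2018).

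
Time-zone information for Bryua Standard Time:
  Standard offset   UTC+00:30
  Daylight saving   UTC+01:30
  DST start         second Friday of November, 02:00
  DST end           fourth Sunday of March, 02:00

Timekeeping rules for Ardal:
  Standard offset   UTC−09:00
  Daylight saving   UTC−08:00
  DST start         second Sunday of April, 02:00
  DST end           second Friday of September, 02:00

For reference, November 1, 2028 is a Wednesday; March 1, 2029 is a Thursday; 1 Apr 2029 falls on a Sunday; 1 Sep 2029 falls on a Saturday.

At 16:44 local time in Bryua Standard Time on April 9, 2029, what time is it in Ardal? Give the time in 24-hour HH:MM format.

1 November 2028 is a Wednesday, so the first Friday is November 3 and the second is November 10.
1 March 2029 is a Thursday, so the first Sunday is March 4 and the fourth is March 25.
April 9, 2029 does not fall between 10 November 2028 and 25 March 2029, so daylight saving is not in effect and Bryua Standard Time is at UTC+00:30.
16:44 Bryua Standard Time − 0h30m = 16:14 UTC.
1 April 2029 is a Sunday, so the first Sunday is April 1 and the second is April 8.
1 September 2029 is a Saturday, so the first Friday is September 7 and the second is September 14.
At the standard offset (UTC−09:00), 16:14 UTC − 9h = 07:14 Ardal standard time.
Daylight saving runs 8 April – 14 September; the standard-time date in Ardal, April 9, 2029, is inside that window, so Ardal is at UTC−08:00.
16:14 UTC − 8h = 08:14 Ardal.

08:14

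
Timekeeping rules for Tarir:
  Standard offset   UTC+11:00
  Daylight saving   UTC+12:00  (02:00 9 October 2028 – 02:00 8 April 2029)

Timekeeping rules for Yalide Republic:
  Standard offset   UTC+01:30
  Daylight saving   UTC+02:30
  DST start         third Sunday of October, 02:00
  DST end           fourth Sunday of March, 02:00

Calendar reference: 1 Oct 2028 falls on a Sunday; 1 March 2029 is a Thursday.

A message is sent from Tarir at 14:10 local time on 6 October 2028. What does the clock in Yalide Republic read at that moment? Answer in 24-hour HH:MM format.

04:40

6 October 2028 is outside the daylight-saving period (9 October 2028 – 8 April 2029), so Tarir is on standard time, UTC+11:00.
14:10 Tarir − 11h = 03:10 UTC.
1 October 2028 is a Sunday, so the first Sunday is October 1 and the third is October 15.
1 March 2029 is a Thursday, so the first Sunday is March 4 and the fourth is March 25.
At the standard offset (UTC+01:30), 03:10 UTC + 1h30m = 04:40 Yalide Republic standard time.
The standard-time date in Yalide Republic, 6 October 2028, does not fall between 15 October 2028 and 25 March 2029, so daylight saving is not in effect and Yalide Republic is at UTC+01:30.
03:10 UTC + 1h30m = 04:40 Yalide Republic.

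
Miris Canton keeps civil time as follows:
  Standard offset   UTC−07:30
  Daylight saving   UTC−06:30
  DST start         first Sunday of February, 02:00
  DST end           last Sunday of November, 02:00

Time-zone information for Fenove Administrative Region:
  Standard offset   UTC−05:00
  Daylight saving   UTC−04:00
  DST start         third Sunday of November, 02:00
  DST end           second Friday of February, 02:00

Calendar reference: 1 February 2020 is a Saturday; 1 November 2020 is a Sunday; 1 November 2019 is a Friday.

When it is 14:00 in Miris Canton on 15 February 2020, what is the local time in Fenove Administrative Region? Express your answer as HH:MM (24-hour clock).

1 February 2020 is a Saturday, so the first Sunday is February 2.
1 November 2020 is a Sunday, so Sundays fall on 1, 8, 15, 22, 29; the last is November 29.
Daylight saving runs 2 February – 29 November; 15 February 2020 is inside that window, so Miris Canton is at UTC−06:30.
14:00 Miris Canton + 6h30m = 20:30 UTC.
1 November 2019 is a Friday, so the first Sunday is November 3 and the third is November 17.
1 February 2020 is a Saturday, so the first Friday is February 7 and the second is February 14.
At the standard offset (UTC−05:00), 20:30 UTC − 5h = 15:30 Fenove Administrative Region standard time.
The standard-time date in Fenove Administrative Region, 15 February 2020, is outside the daylight-saving period (17 November 2019 – 14 February 2020), so Fenove Administrative Region is on standard time, UTC−05:00.
20:30 UTC − 5h = 15:30 Fenove Administrative Region.

15:30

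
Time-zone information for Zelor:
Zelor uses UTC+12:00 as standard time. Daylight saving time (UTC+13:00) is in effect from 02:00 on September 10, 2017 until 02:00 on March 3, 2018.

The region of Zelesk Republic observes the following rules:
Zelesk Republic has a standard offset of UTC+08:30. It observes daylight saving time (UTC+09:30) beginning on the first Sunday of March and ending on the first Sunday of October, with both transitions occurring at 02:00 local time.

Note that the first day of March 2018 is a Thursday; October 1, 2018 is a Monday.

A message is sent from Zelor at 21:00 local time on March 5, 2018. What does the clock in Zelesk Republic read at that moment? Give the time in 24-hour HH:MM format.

Daylight saving runs 10 September 2017 – 3 March 2018; March 5, 2018 is outside that window, so Zelor is on standard time at UTC+12:00.
21:00 Zelor − 12h = 09:00 UTC.
1 March 2018 is a Thursday, so the first Sunday is March 4.
1 October 2018 is a Monday, so the first Sunday is October 7.
At the standard offset (UTC+08:30), 09:00 UTC + 8h30m = 17:30 Zelesk Republic standard time.
The standard-time date in Zelesk Republic, March 5, 2018, falls between 4 March and 7 October, so daylight saving is in effect and Zelesk Republic is at UTC+09:30.
09:00 UTC + 9h30m = 18:30 Zelesk Republic.

18:30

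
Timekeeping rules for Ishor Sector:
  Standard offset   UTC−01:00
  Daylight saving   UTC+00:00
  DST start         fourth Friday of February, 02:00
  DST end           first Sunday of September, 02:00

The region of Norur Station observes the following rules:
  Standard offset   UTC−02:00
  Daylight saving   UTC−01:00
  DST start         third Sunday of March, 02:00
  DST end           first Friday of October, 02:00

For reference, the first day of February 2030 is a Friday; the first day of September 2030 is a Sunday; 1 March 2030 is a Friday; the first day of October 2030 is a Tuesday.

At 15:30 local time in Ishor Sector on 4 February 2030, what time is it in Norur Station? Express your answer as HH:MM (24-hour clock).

1 February 2030 is a Friday, so the first Friday is February 1 and the fourth is February 22.
1 September 2030 is a Sunday, so the first Sunday is September 1.
4 February 2030 does not fall between 22 February and 1 September, so daylight saving is not in effect and Ishor Sector is at UTC−01:00.
15:30 Ishor Sector + 1h = 16:30 UTC.
1 March 2030 is a Friday, so the first Sunday is March 3 and the third is March 17.
1 October 2030 is a Tuesday, so the first Friday is October 4.
At the standard offset (UTC−02:00), 16:30 UTC − 2h = 14:30 Norur Station standard time.
The standard-time date in Norur Station, 4 February 2030, is outside the daylight-saving period (17 March – 4 October), so Norur Station is on standard time, UTC−02:00.
16:30 UTC − 2h = 14:30 Norur Station.

14:30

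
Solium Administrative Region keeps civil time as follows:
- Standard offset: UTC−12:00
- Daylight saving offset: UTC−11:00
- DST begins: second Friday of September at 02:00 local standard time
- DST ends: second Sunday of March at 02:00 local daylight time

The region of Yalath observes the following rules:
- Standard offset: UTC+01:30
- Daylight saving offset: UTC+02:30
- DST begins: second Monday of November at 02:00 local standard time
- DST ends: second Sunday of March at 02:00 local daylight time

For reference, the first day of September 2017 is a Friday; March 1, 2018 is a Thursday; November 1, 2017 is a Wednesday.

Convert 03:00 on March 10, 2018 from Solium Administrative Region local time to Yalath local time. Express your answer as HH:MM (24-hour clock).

1 September 2017 is a Friday, so the first Friday is September 1 and the second is September 8.
1 March 2018 is a Thursday, so the first Sunday is March 4 and the second is March 11.
March 10, 2018 falls between 8 September 2017 and 11 March 2018, so daylight saving is in effect and Solium Administrative Region is at UTC−11:00.
03:00 Solium Administrative Region + 11h = 14:00 UTC.
1 November 2017 is a Wednesday, so the first Monday is November 6 and the second is November 13.
1 March 2018 is a Thursday, so the first Sunday is March 4 and the second is March 11.
At the standard offset (UTC+01:30), 14:00 UTC + 1h30m = 15:30 Yalath standard time.
Daylight saving runs 13 November 2017 – 11 March 2018; the standard-time date in Yalath, March 10, 2018, is inside that window, so Yalath is at UTC+02:30.
14:00 UTC + 2h30m = 16:30 Yalath.

16:30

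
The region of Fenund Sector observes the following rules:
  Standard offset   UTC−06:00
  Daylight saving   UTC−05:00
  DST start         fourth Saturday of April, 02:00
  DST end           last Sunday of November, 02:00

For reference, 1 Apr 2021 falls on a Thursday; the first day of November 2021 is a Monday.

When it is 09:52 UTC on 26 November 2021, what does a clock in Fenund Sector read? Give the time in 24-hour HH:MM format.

1 April 2021 is a Thursday, so the first Saturday is April 3 and the fourth is April 24.
1 November 2021 is a Monday, so Sundays fall on 7, 14, 21, 28; the last is November 28.
At the standard offset (UTC−06:00), 09:52 UTC − 6h = 03:52 Fenund Sector standard time.
The standard-time date in Fenund Sector, 26 November 2021, falls between 24 April and 28 November, so daylight saving is in effect and Fenund Sector is at UTC−05:00.
09:52 UTC − 5h = 04:52 local.

04:52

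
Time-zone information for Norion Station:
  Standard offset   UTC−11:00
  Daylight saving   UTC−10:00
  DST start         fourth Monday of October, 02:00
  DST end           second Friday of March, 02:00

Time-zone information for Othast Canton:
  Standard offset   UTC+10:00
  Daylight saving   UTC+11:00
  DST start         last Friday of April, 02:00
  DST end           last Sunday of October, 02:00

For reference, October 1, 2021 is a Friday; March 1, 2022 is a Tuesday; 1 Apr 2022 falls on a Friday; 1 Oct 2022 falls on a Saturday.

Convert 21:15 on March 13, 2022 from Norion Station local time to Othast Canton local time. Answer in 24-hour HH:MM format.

1 October 2021 is a Friday, so the first Monday is October 4 and the fourth is October 25.
1 March 2022 is a Tuesday, so the first Friday is March 4 and the second is March 11.
March 13, 2022 is outside the daylight-saving period (25 October 2021 – 11 March 2022), so Norion Station is on standard time, UTC−11:00.
21:15 Norion Station + 11h = 08:15 UTC (rolling into the next day, 14 March 2022).
1 April 2022 is a Friday, so Fridays fall on 1, 8, 15, 22, 29; the last is April 29.
1 October 2022 is a Saturday, so Sundays fall on 2, 9, 16, 23, 30; the last is October 30.
At the standard offset (UTC+10:00), 08:15 UTC + 10h = 18:15 Othast Canton standard time.
The standard-time date in Othast Canton, March 14, 2022, does not fall between 29 April and 30 October, so daylight saving is not in effect and Othast Canton is at UTC+10:00.
08:15 UTC + 10h = 18:15 Othast Canton.

18:15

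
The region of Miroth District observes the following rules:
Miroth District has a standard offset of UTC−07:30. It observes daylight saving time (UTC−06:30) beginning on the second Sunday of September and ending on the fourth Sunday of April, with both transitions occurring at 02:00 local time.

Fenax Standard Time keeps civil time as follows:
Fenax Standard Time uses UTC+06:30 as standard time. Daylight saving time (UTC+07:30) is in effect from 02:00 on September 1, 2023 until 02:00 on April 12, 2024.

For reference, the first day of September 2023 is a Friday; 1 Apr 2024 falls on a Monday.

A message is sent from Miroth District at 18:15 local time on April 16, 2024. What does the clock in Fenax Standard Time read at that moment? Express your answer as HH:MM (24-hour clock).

1 September 2023 is a Friday, so the first Sunday is September 3 and the second is September 10.
1 April 2024 is a Monday, so the first Sunday is April 7 and the fourth is April 28.
April 16, 2024 falls between 10 September 2023 and 28 April 2024, so daylight saving is in effect and Miroth District is at UTC−06:30.
18:15 Miroth District + 6h30m = 00:45 UTC (rolling into the next day, 17 April 2024).
At the standard offset (UTC+06:30), 00:45 UTC + 6h30m = 07:15 Fenax Standard Time standard time.
The standard-time date in Fenax Standard Time, April 17, 2024, does not fall between 1 September 2023 and 12 April 2024, so daylight saving is not in effect and Fenax Standard Time is at UTC+06:30.
00:45 UTC + 6h30m = 07:15 Fenax Standard Time.

07:15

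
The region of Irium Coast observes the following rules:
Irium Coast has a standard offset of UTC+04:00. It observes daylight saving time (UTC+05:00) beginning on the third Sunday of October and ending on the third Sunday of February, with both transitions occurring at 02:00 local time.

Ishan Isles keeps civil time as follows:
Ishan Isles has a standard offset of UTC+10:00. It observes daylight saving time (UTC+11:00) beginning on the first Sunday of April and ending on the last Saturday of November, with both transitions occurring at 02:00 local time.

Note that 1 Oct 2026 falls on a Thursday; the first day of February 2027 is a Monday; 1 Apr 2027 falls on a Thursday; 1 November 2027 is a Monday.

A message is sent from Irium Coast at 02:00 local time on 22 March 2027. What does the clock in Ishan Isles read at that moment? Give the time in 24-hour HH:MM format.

08:00

1 October 2026 is a Thursday, so the first Sunday is October 4 and the third is October 18.
1 February 2027 is a Monday, so the first Sunday is February 7 and the third is February 21.
22 March 2027 does not fall between 18 October 2026 and 21 February 2027, so daylight saving is not in effect and Irium Coast is at UTC+04:00.
02:00 Irium Coast − 4h = 22:00 UTC (rolling into the previous day, 21 March 2027).
1 April 2027 is a Thursday, so the first Sunday is April 4.
1 November 2027 is a Monday, so Saturdays fall on 6, 13, 20, 27; the last is November 27.
At the standard offset (UTC+10:00), 22:00 UTC + 10h = 08:00 Ishan Isles standard time (rolling into the next day, 22 March 2027).
The standard-time date in Ishan Isles, 22 March 2027, does not fall between 4 April and 27 November, so daylight saving is not in effect and Ishan Isles is at UTC+10:00.
22:00 UTC + 10h = 08:00 Ishan Isles (rolling into the next day, 22 March 2027).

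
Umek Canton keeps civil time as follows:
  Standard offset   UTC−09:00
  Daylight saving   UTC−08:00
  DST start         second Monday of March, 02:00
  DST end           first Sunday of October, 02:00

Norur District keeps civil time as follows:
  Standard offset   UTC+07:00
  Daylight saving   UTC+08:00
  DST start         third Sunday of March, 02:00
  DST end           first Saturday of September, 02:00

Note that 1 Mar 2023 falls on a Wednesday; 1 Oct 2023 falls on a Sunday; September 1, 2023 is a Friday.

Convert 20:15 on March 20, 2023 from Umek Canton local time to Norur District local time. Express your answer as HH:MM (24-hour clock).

1 March 2023 is a Wednesday, so the first Monday is March 6 and the second is March 13.
1 October 2023 is a Sunday, so the first Sunday is October 1.
Daylight saving runs 13 March – 1 October; March 20, 2023 is inside that window, so Umek Canton is at UTC−08:00.
20:15 Umek Canton + 8h = 04:15 UTC (rolling into the next day, 21 March 2023).
1 March 2023 is a Wednesday, so the first Sunday is March 5 and the third is March 19.
1 September 2023 is a Friday, so the first Saturday is September 2.
At the standard offset (UTC+07:00), 04:15 UTC + 7h = 11:15 Norur District standard time.
Daylight saving runs 19 March – 2 September; the standard-time date in Norur District, March 21, 2023, is inside that window, so Norur District is at UTC+08:00.
04:15 UTC + 8h = 12:15 Norur District.

12:15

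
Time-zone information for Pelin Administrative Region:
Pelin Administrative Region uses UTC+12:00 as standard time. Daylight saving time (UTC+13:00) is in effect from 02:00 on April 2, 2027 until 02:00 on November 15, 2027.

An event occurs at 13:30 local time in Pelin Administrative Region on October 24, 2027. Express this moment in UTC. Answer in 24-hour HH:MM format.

October 24, 2027 lies within the daylight-saving period (2 April – 15 November), so Pelin Administrative Region is on daylight time, UTC+13:00.
13:30 local − 13h = 00:30 UTC.

00:30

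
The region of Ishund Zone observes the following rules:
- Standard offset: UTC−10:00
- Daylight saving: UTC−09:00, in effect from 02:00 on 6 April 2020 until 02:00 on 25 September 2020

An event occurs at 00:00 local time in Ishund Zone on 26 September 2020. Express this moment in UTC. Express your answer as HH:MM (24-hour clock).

10:00

26 September 2020 does not fall between 6 April and 25 September, so daylight saving is not in effect and Ishund Zone is at UTC−10:00.
00:00 local + 10h = 10:00 UTC.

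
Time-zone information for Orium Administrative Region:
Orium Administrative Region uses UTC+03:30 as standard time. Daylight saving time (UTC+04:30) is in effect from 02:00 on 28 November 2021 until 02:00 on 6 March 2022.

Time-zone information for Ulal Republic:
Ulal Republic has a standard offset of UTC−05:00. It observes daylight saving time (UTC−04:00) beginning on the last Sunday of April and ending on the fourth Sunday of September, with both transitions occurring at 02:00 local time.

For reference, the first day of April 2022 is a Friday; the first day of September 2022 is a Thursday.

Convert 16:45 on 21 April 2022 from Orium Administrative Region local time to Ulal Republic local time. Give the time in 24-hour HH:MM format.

21 April 2022 is outside the daylight-saving period (28 November 2021 – 6 March 2022), so Orium Administrative Region is on standard time, UTC+03:30.
16:45 Orium Administrative Region − 3h30m = 13:15 UTC.
1 April 2022 is a Friday, so Sundays fall on 3, 10, 17, 24; the last is April 24.
1 September 2022 is a Thursday, so the first Sunday is September 4 and the fourth is September 25.
At the standard offset (UTC−05:00), 13:15 UTC − 5h = 08:15 Ulal Republic standard time.
The standard-time date in Ulal Republic, 21 April 2022, is outside the daylight-saving period (24 April – 25 September), so Ulal Republic is on standard time, UTC−05:00.
13:15 UTC − 5h = 08:15 Ulal Republic.

08:15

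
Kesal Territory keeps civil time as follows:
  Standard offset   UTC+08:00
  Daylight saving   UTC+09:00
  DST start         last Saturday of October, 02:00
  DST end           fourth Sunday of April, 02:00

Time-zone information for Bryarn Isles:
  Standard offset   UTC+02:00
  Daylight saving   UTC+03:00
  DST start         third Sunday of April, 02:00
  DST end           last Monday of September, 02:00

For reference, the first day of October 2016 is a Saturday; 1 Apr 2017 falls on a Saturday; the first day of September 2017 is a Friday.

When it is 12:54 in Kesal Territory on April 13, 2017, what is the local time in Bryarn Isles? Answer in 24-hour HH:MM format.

1 October 2016 is a Saturday, so Saturdays fall on 1, 8, 15, 22, 29; the last is October 29.
1 April 2017 is a Saturday, so the first Sunday is April 2 and the fourth is April 23.
Daylight saving runs 29 October 2016 – 23 April 2017; April 13, 2017 is inside that window, so Kesal Territory is at UTC+09:00.
12:54 Kesal Territory − 9h = 03:54 UTC.
1 April 2017 is a Saturday, so the first Sunday is April 2 and the third is April 16.
1 September 2017 is a Friday, so Mondays fall on 4, 11, 18, 25; the last is September 25.
At the standard offset (UTC+02:00), 03:54 UTC + 2h = 05:54 Bryarn Isles standard time.
The standard-time date in Bryarn Isles, April 13, 2017, is outside the daylight-saving period (16 April – 25 September), so Bryarn Isles is on standard time, UTC+02:00.
03:54 UTC + 2h = 05:54 Bryarn Isles.

05:54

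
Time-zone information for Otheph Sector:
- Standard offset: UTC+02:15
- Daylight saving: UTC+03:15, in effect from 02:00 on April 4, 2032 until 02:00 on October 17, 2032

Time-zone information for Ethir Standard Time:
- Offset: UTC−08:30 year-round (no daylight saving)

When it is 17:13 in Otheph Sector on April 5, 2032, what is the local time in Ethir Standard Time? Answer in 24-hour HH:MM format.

05:28

April 5, 2032 lies within the daylight-saving period (4 April – 17 October), so Otheph Sector is on daylight time, UTC+03:15.
17:13 Otheph Sector − 3h15m = 13:58 UTC.
Ethir Standard Time has no daylight saving, so its offset is UTC−08:30 year-round.
13:58 UTC − 8h30m = 05:28 Ethir Standard Time.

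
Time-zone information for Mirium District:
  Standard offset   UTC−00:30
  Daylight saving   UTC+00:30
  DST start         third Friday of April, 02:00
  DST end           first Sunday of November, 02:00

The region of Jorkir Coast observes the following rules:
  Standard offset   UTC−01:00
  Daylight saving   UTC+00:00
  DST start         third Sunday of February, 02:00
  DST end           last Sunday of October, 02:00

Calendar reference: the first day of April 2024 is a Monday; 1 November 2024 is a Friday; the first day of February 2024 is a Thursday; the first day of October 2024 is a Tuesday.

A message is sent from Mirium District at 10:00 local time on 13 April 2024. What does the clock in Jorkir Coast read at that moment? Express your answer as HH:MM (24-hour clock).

1 April 2024 is a Monday, so the first Friday is April 5 and the third is April 19.
1 November 2024 is a Friday, so the first Sunday is November 3.
Daylight saving runs 19 April – 3 November; 13 April 2024 is outside that window, so Mirium District is on standard time at UTC−00:30.
10:00 Mirium District + 0h30m = 10:30 UTC.
1 February 2024 is a Thursday, so the first Sunday is February 4 and the third is February 18.
1 October 2024 is a Tuesday, so Sundays fall on 6, 13, 20, 27; the last is October 27.
At the standard offset (UTC−01:00), 10:30 UTC − 1h = 09:30 Jorkir Coast standard time.
The standard-time date in Jorkir Coast, 13 April 2024, lies within the daylight-saving period (18 February – 27 October), so Jorkir Coast is on daylight time, UTC+00:00.
10:30 UTC + 0h = 10:30 Jorkir Coast.

10:30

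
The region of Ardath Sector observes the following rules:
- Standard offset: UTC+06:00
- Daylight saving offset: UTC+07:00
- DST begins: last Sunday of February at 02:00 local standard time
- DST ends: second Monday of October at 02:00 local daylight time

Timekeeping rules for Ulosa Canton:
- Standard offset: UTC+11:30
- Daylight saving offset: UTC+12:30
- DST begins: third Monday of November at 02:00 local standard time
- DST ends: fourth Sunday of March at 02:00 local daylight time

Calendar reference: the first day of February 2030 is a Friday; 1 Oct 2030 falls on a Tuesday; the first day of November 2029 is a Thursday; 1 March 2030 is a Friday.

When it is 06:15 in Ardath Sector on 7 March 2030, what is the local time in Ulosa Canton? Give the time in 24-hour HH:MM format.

1 February 2030 is a Friday, so Sundays fall on 3, 10, 17, 24; the last is February 24.
1 October 2030 is a Tuesday, so the first Monday is October 7 and the second is October 14.
7 March 2030 falls between 24 February and 14 October, so daylight saving is in effect and Ardath Sector is at UTC+07:00.
06:15 Ardath Sector − 7h = 23:15 UTC (rolling into the previous day, 6 March 2030).
1 November 2029 is a Thursday, so the first Monday is November 5 and the third is November 19.
1 March 2030 is a Friday, so the first Sunday is March 3 and the fourth is March 24.
At the standard offset (UTC+11:30), 23:15 UTC + 11h30m = 10:45 Ulosa Canton standard time (rolling into the next day, 7 March 2030).
The standard-time date in Ulosa Canton, 7 March 2030, lies within the daylight-saving period (19 November 2029 – 24 March 2030), so Ulosa Canton is on daylight time, UTC+12:30.
23:15 UTC + 12h30m = 11:45 Ulosa Canton (rolling into the next day, 7 March 2030).

11:45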